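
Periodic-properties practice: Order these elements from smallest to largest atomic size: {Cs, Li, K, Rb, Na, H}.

H, Li, Na, K, Rb, Cs

Moving right in a period, electrons are added to the same shell under a stronger nuclear pull, so atoms get smaller; moving down, a new shell is opened and atoms get larger.
All are in group 1, so atomic radius increases down the group.
So from smallest to largest: H < Li < Na < K < Rb < Cs.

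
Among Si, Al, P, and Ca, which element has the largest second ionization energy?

P

After 1 electron has been removed, what remains? Si⁺ still has 3 valence electrons; Al⁺ still has 2 valence electrons; P⁺ still has 4 valence electrons; Ca⁺ still has 1 valence electron.
All are still removing valence electrons, so compare the +1 ions as you would atoms: IE_2 generally rises across a period (higher Z_eff) and falls down a group (larger shell), subject to the usual subshell exceptions.
Valence configurations: Si⁺ [Ne]3s²3p¹, Al⁺ [Ne]3s², P⁺ [Ne]3s²3p², Ca⁺ [Ar]4s¹.
Si⁺ loses a lone 3p electron whereas Al⁺ must break into a filled 3s² pair, so IE_2(Al) > IE_2(Si) even though Si has the higher nuclear charge.
Tabulated IE_2 (kJ/mol): Si 1577, Al 1817, P 1907, Ca 1145.
Hence IE_2: Ca < Si < Al < P.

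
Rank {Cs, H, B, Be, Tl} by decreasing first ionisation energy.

H > Be > B > Tl > Cs

H is in period 1, group 1; Be is in period 2, group 2; B is in period 2, group 13; Cs is in period 6, group 1; Tl is in period 6, group 13.
Across a period the outer electron is held more tightly (higher IE₁); down a group it sits in a higher shell, more shielded, and comes off more easily.
Here both period and group differ, so the two effects have to be weighed against each other.
Tl > Cs: both are in period 6; the period trend gives Tl the larger value.
B > Tl: B sits above Tl in group 13, so the down-group effect alone puts B higher.
Be > B: this pair runs against the simple trend — see the exception note.
H > Be: period and group pull opposite ways; the down-group shift dominates (1312 vs 900 kJ/mol).
Note the exception: Be has a higher first ionization energy than B, contrary to the simple trend — removing B's lone 2p electron is easier than breaking Be's filled 2s².
For reference (kJ/mol): H 1312, Be 900, B 801, Cs 376, Tl 589.
So from highest to lowest: H > Be > B > Tl > Cs.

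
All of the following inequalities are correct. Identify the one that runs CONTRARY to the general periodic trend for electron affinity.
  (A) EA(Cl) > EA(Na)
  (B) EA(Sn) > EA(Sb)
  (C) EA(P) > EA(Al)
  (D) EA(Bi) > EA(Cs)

(B)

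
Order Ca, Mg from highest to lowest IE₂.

Consider each +1 ion: Ca⁺ still has 1 valence electron; Mg⁺ still has 1 valence electron.
All are still removing valence electrons, so compare the +1 ions as you would atoms: IE_2 generally rises across a period (higher Z_eff) and falls down a group (larger shell), subject to the usual subshell exceptions.
Valence configurations: Ca⁺ [Ar]4s¹, Mg⁺ [Ne]3s¹.
Tabulated IE_2 (kJ/mol): Ca 1145, Mg 1451.
Hence IE_2: Ca < Mg.

Mg, Ca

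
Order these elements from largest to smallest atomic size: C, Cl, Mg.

Radius decreases left→right (rising Z_eff, same n) and increases top→bottom (higher n).
These span different periods and groups, so the two trends combine.
Cl > C: the two effects oppose for this pair; the down-group effect wins (99 vs 75 pm).
Mg > Cl: Mg lies to the left of Cl in period 3, so the across-period effect alone puts Mg larger.
Approximate values (pm): C 75, Mg 139, Cl 99.
So from largest to smallest: Mg > Cl > C.

Mg > Cl > C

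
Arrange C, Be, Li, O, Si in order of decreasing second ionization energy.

Consider each +1 ion: C⁺ still has 3 valence electrons; Be⁺ still has 1 valence electron; Li⁺ is the bare [He] core; O⁺ still has 5 valence electrons; Si⁺ still has 3 valence electrons.
Pulling an electron out of a noble-gas core costs far more than removing a remaining valence electron, so Li sits at the high end of IE_2.
Valence configurations: C⁺ [He]2s²2p¹, Be⁺ [He]2s¹, O⁺ [He]2s²2p³, Si⁺ [Ne]3s²3p¹.
Tabulated IE_2 (kJ/mol): C 2353, Be 1757, Li 7298, O 3388, Si 1577.
Hence IE_2: Si < Be < C < O < Li.

Li > O > C > Be > Si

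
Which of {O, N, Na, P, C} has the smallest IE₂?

IE_2 is the cost of taking one more electron from the +1 cation: O⁺ still has 5 valence electrons; N⁺ still has 4 valence electrons; Na⁺ is the bare [Ne] core; P⁺ still has 4 valence electrons; C⁺ still has 3 valence electrons.
Breaking into a closed-shell core is much more expensive than removing a leftover valence electron — Na has the largest IE_2 here.
Valence configurations: O⁺ [He]2s²2p³, N⁺ [He]2s²2p², P⁺ [Ne]3s²3p², C⁺ [He]2s²2p¹.
Tabulated IE_2 (kJ/mol): O 3388, N 2856, Na 4562, P 1907, C 2353.
So the second ionization energies run P < C < N < O < Na.

P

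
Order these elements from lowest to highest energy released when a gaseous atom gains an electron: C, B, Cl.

EA tends to increase across a period and decrease down a group, though the pattern is less regular than for IE or radius.
Here both period and group differ, so the two effects have to be weighed against each other.
C > B: C lies to the right of B in period 2, so the across-period effect alone puts C higher.
Cl > C: period and group pull opposite ways; the across-period shift dominates (349 vs 122 kJ/mol).
Tabulated electron affinity (kJ/mol): B 27, C 122, Cl 349.
So from lowest to highest: B < C < Cl.

B < C < Cl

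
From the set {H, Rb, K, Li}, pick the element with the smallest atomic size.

H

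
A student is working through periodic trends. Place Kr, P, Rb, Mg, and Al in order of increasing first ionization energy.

Mg is in period 3, group 2; Al is in period 3, group 13; P is in period 3, group 15; Kr is in period 4, group 18; Rb is in period 5, group 1.
First ionization energy rises across a period (greater Z_eff holds electrons more tightly) and falls down a group (valence electrons are farther from the nucleus).
These span different periods and groups, so the two trends combine.
Al > Rb: both effects reinforce here, so Al is clearly the higher of the two.
Mg > Al: this pair runs against the simple trend — see the exception note.
P > Mg: P lies to the right of Mg in period 3, so the across-period effect alone puts P higher.
Kr > P: period and group pull opposite ways; the across-period shift dominates (1351 vs 1012 kJ/mol).
Note the exception: Mg has a higher first ionization energy than Al, contrary to the simple trend — Al's single 3p electron is easier to remove than one from Mg's filled 3s².
Approximate values (kJ/mol): Mg 738, Al 578, P 1012, Kr 1351, Rb 403.
So from lowest to highest: Rb < Al < Mg < P < Kr.

Rb < Al < Mg < P < Kr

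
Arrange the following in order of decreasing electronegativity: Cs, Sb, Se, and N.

N is in period 2, group 15; Se is in period 4, group 16; Sb is in period 5, group 15; Cs is in period 6, group 1.
Smaller atoms with higher effective nuclear charge are more electronegative.
Neither a single period nor a single group — weigh both effects.
Sb > Cs: relative to Cs, both the across-period and down-group shifts push Sb's electronegativity up.
Se > Sb: relative to Sb, both the across-period and down-group shifts push Se's electronegativity up.
N > Se: the two effects oppose for this pair; the down-group effect wins (3.04 vs 2.55).
Tabulated electronegativity (Pauling): N 3.04, Se 2.55, Sb 2.05, Cs 0.79.
So from highest to lowest: N > Se > Sb > Cs.

N, Se, Sb, Cs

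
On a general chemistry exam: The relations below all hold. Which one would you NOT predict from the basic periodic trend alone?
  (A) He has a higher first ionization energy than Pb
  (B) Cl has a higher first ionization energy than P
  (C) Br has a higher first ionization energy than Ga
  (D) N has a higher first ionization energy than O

(D)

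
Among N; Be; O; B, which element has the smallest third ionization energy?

B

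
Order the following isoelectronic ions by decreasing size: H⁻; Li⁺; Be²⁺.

H⁻, Li⁺, Be²⁺

All of these have 2 electrons, so size is governed by nuclear charge alone: the more protons, the stronger the pull on the same electron cloud, and the smaller the ion.
Nuclear charges: Be²⁺ (Z=4), Li⁺ (Z=3), H⁻ (Z=1).
Largest to smallest: H⁻ > Li⁺ > Be²⁺.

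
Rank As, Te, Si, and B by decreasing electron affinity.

Te > Si > As > B

Electron affinity generally becomes more exothermic across a period toward the halogens and less exothermic down a group.
These sit on a diagonal, where the across-period and down-group effects partly cancel.
As > B: period and group pull opposite ways; the across-period shift dominates (78 vs 27 kJ/mol).
Si > As: period and group pull opposite ways; the down-group shift dominates (134 vs 78 kJ/mol).
Te > Si: the two effects oppose for this pair; the across-period effect wins (190 vs 134 kJ/mol).
For reference (kJ/mol): B 27, Si 134, As 78, Te 190.
So from highest to lowest: Te > Si > As > B.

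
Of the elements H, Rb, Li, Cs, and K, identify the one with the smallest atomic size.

H is in period 1, group 1; Li is in period 2, group 1; K is in period 4, group 1; Rb is in period 5, group 1; Cs is in period 6, group 1.
Atomic radius shrinks across a period as nuclear charge pulls the same shell inward, and grows down a group as new shells are added.
All are in group 1, so atomic radius increases down the group.
The smallest atomic size among these belongs to H.

H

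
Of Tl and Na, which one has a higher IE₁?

Tl

Na is in period 3, group 1; Tl is in period 6, group 13.
First ionization energy rises across a period (greater Z_eff holds electrons more tightly) and falls down a group (valence electrons are farther from the nucleus).
Neither a single period nor a single group — weigh both effects.
Tl > Na: period and group pull opposite ways; the across-period shift dominates (589 vs 496 kJ/mol).
Tabulated first ionization energy (kJ/mol): Na 496, Tl 589.
So Tl has the higher IE₁ (Tl > Na).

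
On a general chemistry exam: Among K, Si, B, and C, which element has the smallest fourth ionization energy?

Consider each +3 ion: K³⁺ is already 2 electrons into the core; Si³⁺ still has 1 valence electron; B³⁺ is the bare [He] core; C³⁺ still has 1 valence electron.
Usually core removal costs more than valence removal, but here the competition is close: a tightly held n=2 valence electron can cost more to remove than an n=3 core electron, so the actual values have to decide it.
Valence configurations: Si³⁺ [Ne]3s¹, C³⁺ [He]2s¹.
The numbers (kJ/mol): K 5877, Si 4356, B 25026, C 6223.
Putting it together, IE_4: Si < K < C < B.

Si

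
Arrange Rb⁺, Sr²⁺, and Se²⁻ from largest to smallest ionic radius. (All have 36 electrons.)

All of these have 36 electrons, so size is governed by nuclear charge alone: the more protons, the stronger the pull on the same electron cloud, and the smaller the ion.
Nuclear charges: Sr²⁺ (Z=38), Rb⁺ (Z=37), Se²⁻ (Z=34).
Largest to smallest: Se²⁻ > Rb⁺ > Sr²⁺.

Se²⁻, Rb⁺, Sr²⁺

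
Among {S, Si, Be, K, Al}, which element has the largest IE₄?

Consider each +3 ion: S³⁺ still has 3 valence electrons; Si³⁺ still has 1 valence electron; Be³⁺ is already 1 electron into the core; K³⁺ is already 2 electrons into the core; Al³⁺ is the bare [Ne] core.
Pulling an electron out of a noble-gas core costs far more than removing a remaining valence electron, so K, Al and Be sit at the high end of IE_4.
Valence configurations: S³⁺ [Ne]3s²3p¹, Si³⁺ [Ne]3s¹.
The numbers (kJ/mol): S 4556, Si 4356, Be 21007, K 5877, Al 11577.
Putting it together, IE_4: Si < S < K < Al < Be.

Be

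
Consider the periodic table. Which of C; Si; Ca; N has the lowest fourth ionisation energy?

Si

IE_4 is the cost of taking one more electron from the +3 cation: C³⁺ still has 1 valence electron; Si³⁺ still has 1 valence electron; Ca³⁺ is already 1 electron into the core; N³⁺ still has 2 valence electrons.
Usually core removal costs more than valence removal, but here the competition is close: a tightly held n=2 valence electron can cost more to remove than an n=3 core electron, so the actual values have to decide it.
Valence configurations: C³⁺ [He]2s¹, Si³⁺ [Ne]3s¹, N³⁺ [He]2s².
Approximate IE_4 values (kJ/mol): C 6223, Si 4356, Ca 6491, N 7475.
So the fourth ionization energies run Si < C < Ca < N.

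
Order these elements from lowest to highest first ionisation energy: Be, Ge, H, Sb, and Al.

Al, Ge, Sb, Be, H

First ionization energy rises across a period (greater Z_eff holds electrons more tightly) and falls down a group (valence electrons are farther from the nucleus).
A diagonal step moves right (one effect) and down (the opposite effect) at once.
Ge > Al: the two effects oppose for this pair; the across-period effect wins (762 vs 578 kJ/mol).
Sb > Ge: period and group pull opposite ways; the across-period shift dominates (831 vs 762 kJ/mol).
Be > Sb: period and group pull opposite ways; the down-group shift dominates (900 vs 831 kJ/mol).
H > Be: period and group pull opposite ways; the down-group shift dominates (1312 vs 900 kJ/mol).
Approximate values (kJ/mol): H 1312, Be 900, Al 578, Ge 762, Sb 831.
So from lowest to highest: Al < Ge < Sb < Be < H.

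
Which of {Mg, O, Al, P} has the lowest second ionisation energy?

After 1 electron has been removed, what remains? Mg⁺ still has 1 valence electron; O⁺ still has 5 valence electrons; Al⁺ still has 2 valence electrons; P⁺ still has 4 valence electrons.
All are still removing valence electrons, so compare the +1 ions as you would atoms: IE_2 generally rises across a period (higher Z_eff) and falls down a group (larger shell), subject to the usual subshell exceptions.
Valence configurations: Mg⁺ [Ne]3s¹, O⁺ [He]2s²2p³, Al⁺ [Ne]3s², P⁺ [Ne]3s²3p².
Approximate IE_2 values (kJ/mol): Mg 1451, O 3388, Al 1817, P 1907.
So the second ionization energies run Mg < Al < P < O.

Mg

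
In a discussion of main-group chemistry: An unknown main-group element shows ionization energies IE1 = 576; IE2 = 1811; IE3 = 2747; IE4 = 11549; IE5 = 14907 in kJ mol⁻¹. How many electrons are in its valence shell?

3

Look for the largest jump between consecutive ionization energies: IE4/IE3 ≈ 4.2, far larger than any earlier ratio.
That jump marks the point where a core electron is being removed. So the atom has 3 valence electrons.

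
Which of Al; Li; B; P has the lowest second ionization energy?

IE_2 is the cost of taking one more electron from the +1 cation: Al⁺ still has 2 valence electrons; Li⁺ is the bare [He] core; B⁺ still has 2 valence electrons; P⁺ still has 4 valence electrons.
Core electrons are held far more tightly than valence electrons, so Li tops the IE_2 order.
Valence configurations: Al⁺ [Ne]3s², B⁺ [He]2s², P⁺ [Ne]3s²3p².
Approximate IE_2 values (kJ/mol): Al 1817, Li 7298, B 2427, P 1907.
Overall IE_2 order: Al < P < B < Li.

Al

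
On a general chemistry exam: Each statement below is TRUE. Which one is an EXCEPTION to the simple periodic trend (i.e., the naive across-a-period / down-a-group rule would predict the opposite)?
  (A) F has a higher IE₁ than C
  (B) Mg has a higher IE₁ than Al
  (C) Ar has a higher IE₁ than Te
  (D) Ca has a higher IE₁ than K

(B)

The general trend: IE₁ increases across a period and decreases down a group.
(A) F (period 2, group 17) vs C (period 2, group 14): the stated order agrees with the simple trend.
(B) Mg (period 3, group 2) vs Al (period 3, group 13): the stated order contradicts the simple trend.
(C) Ar (period 3, group 18) vs Te (period 5, group 16): the stated order agrees with the simple trend.
(D) Ca (period 4, group 2) vs K (period 4, group 1): the stated order agrees with the simple trend.
The exception is (B): Al's single 3p electron is easier to remove than one from Mg's filled 3s².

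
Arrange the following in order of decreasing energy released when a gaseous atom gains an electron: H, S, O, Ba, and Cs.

S > O > H > Cs > Ba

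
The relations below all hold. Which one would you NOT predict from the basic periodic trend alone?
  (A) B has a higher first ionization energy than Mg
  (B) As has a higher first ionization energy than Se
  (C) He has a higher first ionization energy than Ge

(B)

The general trend: first ionization energy increases across a period and decreases down a group.
(A) B (period 2, group 13) vs Mg (period 3, group 2): the stated order agrees with the simple trend.
(B) As (period 4, group 15) vs Se (period 4, group 16): the stated order contradicts the simple trend.
(C) He (period 1, group 18) vs Ge (period 4, group 14): the stated order agrees with the simple trend.
The exception is (B): Se (4p⁴) ionizes more easily than half-filled As (4p³).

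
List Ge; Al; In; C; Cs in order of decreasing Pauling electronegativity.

C is in period 2, group 14; Al is in period 3, group 13; Ge is in period 4, group 14; In is in period 5, group 13; Cs is in period 6, group 1.
EN rises left→right (higher Z_eff, smaller atoms) and falls top→bottom (larger, more shielded atoms).
Neither a single period nor a single group — weigh both effects.
Al > Cs: relative to Cs, both the across-period and down-group shifts push Al's electronegativity up.
In > Al: this pair runs against the simple trend — see the exception note.
Ge > In: both effects reinforce here, so Ge is clearly the higher of the two.
C > Ge: they share group 14; the group trend gives C the larger value.
Note the exception: In has a higher electronegativity than Al, contrary to the simple trend — poor shielding by filled d (and f) subshells raises the heavier element's effective nuclear charge more than the simple down-group trend predicts.
Tabulated electronegativity (Pauling): C 2.55, Al 1.61, Ge 2.01, In 1.78, Cs 0.79.
So from highest to lowest: C > Ge > In > Al > Cs.

C > Ge > In > Al > Cs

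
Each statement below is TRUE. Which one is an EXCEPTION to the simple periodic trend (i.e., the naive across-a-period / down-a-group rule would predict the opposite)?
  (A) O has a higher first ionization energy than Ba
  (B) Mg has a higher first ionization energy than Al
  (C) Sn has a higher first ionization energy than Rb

The general trend: first ionization energy increases across a period and decreases down a group.
(A) O (period 2, group 16) vs Ba (period 6, group 2): the stated order agrees with the simple trend.
(B) Mg (period 3, group 2) vs Al (period 3, group 13): the stated order contradicts the simple trend.
(C) Sn (period 5, group 14) vs Rb (period 5, group 1): the stated order agrees with the simple trend.
The exception is (B): Al's single 3p electron is easier to remove than one from Mg's filled 3s².

(B)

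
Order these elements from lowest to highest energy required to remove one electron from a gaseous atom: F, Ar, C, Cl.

C, Cl, Ar, F

C is in period 2, group 14; F is in period 2, group 17; Cl is in period 3, group 17; Ar is in period 3, group 18.
Removing the outermost electron gets harder across a period and easier down a group.
Here both period and group differ, so the two effects have to be weighed against each other.
Cl > C: period and group pull opposite ways; the across-period shift dominates (1251 vs 1086 kJ/mol).
Ar > Cl: both are in period 3; the period trend gives Ar the larger value.
F > Ar: period and group pull opposite ways; the down-group shift dominates (1681 vs 1521 kJ/mol).
For reference (kJ/mol): C 1086, F 1681, Cl 1251, Ar 1521.
So from lowest to highest: C < Cl < Ar < F.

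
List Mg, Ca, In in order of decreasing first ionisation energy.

Mg, Ca, In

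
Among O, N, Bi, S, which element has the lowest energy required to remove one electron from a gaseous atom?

First ionization energy rises across a period (greater Z_eff holds electrons more tightly) and falls down a group (valence electrons are farther from the nucleus).
Here both period and group differ, so the two effects have to be weighed against each other.
S > Bi: both effects reinforce here, so S is clearly the higher of the two.
O > S: they share group 16; the group trend gives O the larger value.
N > O: this pair runs against the simple trend — see the exception note.
Note the exception: N has a higher first ionization energy than O, contrary to the simple trend — pairing an electron in O's 2p⁴ costs repulsion energy, so O ionizes more easily than half-filled N (2p³).
For reference (kJ/mol): N 1402, O 1314, S 1000, Bi 703.
The lowest energy required to remove one electron from a gaseous atom among these belongs to Bi.

Bi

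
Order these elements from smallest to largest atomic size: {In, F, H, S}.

H is in period 1, group 1; F is in period 2, group 17; S is in period 3, group 16; In is in period 5, group 13.
Moving right in a period, electrons are added to the same shell under a stronger nuclear pull, so atoms get smaller; moving down, a new shell is opened and atoms get larger.
These span different periods and groups, so the two trends combine.
F > H: the two effects oppose for this pair; the down-group effect wins (64 vs 32 pm).
S > F: relative to F, both the across-period and down-group shifts push S's atomic radius up.
In > S: relative to S, both the across-period and down-group shifts push In's atomic radius up.
For reference (pm): H 32, F 64, S 103, In 142.
So from smallest to largest: H < F < S < In.

H < F < S < In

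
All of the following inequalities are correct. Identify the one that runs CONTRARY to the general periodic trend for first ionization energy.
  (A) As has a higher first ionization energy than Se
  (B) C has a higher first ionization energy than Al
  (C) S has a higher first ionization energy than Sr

The general trend: first ionization energy increases across a period and decreases down a group.
(A) As (period 4, group 15) vs Se (period 4, group 16): the stated order contradicts the simple trend.
(B) C (period 2, group 14) vs Al (period 3, group 13): the stated order agrees with the simple trend.
(C) S (period 3, group 16) vs Sr (period 5, group 2): the stated order agrees with the simple trend.
The exception is (A): Se (4p⁴) ionizes more easily than half-filled As (4p³).

(A)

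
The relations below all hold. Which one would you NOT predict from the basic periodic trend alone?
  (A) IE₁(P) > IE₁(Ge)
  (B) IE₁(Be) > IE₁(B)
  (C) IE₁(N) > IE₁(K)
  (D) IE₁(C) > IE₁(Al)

The general trend: first ionization energy increases across a period and decreases down a group.
(A) P (period 3, group 15) vs Ge (period 4, group 14): the stated order agrees with the simple trend.
(B) Be (period 2, group 2) vs B (period 2, group 13): the stated order contradicts the simple trend.
(C) N (period 2, group 15) vs K (period 4, group 1): the stated order agrees with the simple trend.
(D) C (period 2, group 14) vs Al (period 3, group 13): the stated order agrees with the simple trend.
The exception is (B): removing B's lone 2p electron is easier than breaking Be's filled 2s².

(B)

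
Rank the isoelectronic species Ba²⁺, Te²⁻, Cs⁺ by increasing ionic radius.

Ba²⁺ < Cs⁺ < Te²⁻

All of these have 54 electrons, so size is governed by nuclear charge alone: the more protons, the stronger the pull on the same electron cloud, and the smaller the ion.
Nuclear charges: Ba²⁺ (Z=56), Cs⁺ (Z=55), Te²⁻ (Z=52).
Smallest to largest: Ba²⁺ < Cs⁺ < Te²⁻.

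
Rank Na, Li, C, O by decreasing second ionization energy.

Li > Na > O > C

Consider each +1 ion: Na⁺ is the bare [Ne] core; Li⁺ is the bare [He] core; C⁺ still has 3 valence electrons; O⁺ still has 5 valence electrons.
Core electrons are held far more tightly than valence electrons, so Na and Li top the IE_2 order.
Valence configurations: C⁺ [He]2s²2p¹, O⁺ [He]2s²2p³.
The numbers (kJ/mol): Na 4562, Li 7298, C 2353, O 3388.
Overall IE_2 order: C < O < Na < Li.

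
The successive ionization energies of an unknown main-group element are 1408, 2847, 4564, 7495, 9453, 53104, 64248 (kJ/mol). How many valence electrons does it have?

5

Look for the largest jump between consecutive ionization energies: IE6/IE5 ≈ 5.6, far larger than any earlier ratio.
That jump marks the point where a core electron is being removed. So the atom has 5 valence electrons.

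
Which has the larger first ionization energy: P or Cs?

P is in period 3, group 15; Cs is in period 6, group 1.
Across a period the outer electron is held more tightly (higher IE₁); down a group it sits in a higher shell, more shielded, and comes off more easily.
Here both period and group differ, so the two effects have to be weighed against each other.
P > Cs: both effects reinforce here, so P is clearly the higher of the two.
Tabulated first ionization energy (kJ/mol): P 1012, Cs 376.
So P has the larger first ionization energy (P > Cs).

P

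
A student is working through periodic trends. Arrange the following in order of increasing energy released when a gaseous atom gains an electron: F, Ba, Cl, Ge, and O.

Atoms with high Z_eff and room in the valence shell (especially the halogens) have the most exothermic electron affinities.
Neither a single period nor a single group — weigh both effects.
Ge > Ba: both effects reinforce here, so Ge is clearly the higher of the two.
O > Ge: relative to Ge, both the across-period and down-group shifts push O's electron affinity up.
F > O: F lies to the right of O in period 2, so the across-period effect alone puts F higher.
Cl > F: this pair runs against the simple trend — see the exception note.
Note the exception: Cl has a higher electron affinity than F, contrary to the simple trend — F's small 2p subshell makes the incoming electron feel strong e⁻–e⁻ repulsion, so Cl actually releases more energy on gaining an electron.
Approximate values (kJ/mol): O 141, F 328, Cl 349, Ge 119, Ba 14.
So from lowest to highest: Ba < Ge < O < F < Cl.

Ba < Ge < O < F < Cl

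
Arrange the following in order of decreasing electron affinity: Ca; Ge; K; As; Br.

Br > Ge > As > K > Ca

Adding an electron releases more energy for atoms nearer the top right (short of the noble gases).
All lie in period 4; the across-period trend (electron affinity increases left to right) applies, with the exception below.
Note the exception: K has a higher electron affinity than Ca, contrary to the simple trend — adding an electron to Ca (ns²) has to open a new, higher-energy np subshell, which is unfavourable.
Note the exception: Ge has a higher electron affinity than As, contrary to the simple trend — adding an electron to As's half-filled 4p³ is unfavourable, so Ge (4p²) has the more exothermic EA.
Approximate values (kJ/mol): K 48, Ca 2, Ge 119, As 78, Br 325.
So from highest to lowest: Br > Ge > As > K > Ca.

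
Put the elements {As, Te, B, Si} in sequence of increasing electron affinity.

B is in period 2, group 13; Si is in period 3, group 14; As is in period 4, group 15; Te is in period 5, group 16.
EA tends to increase across a period and decrease down a group, though the pattern is less regular than for IE or radius.
A diagonal step moves right (one effect) and down (the opposite effect) at once.
As > B: the two effects oppose for this pair; the across-period effect wins (78 vs 27 kJ/mol).
Si > As: the two effects oppose for this pair; the down-group effect wins (134 vs 78 kJ/mol).
Te > Si: the two effects oppose for this pair; the across-period effect wins (190 vs 134 kJ/mol).
For reference (kJ/mol): B 27, Si 134, As 78, Te 190.
So from lowest to highest: B < As < Si < Te.

B, As, Si, Te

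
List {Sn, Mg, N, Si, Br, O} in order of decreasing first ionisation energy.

N is in period 2, group 15; O is in period 2, group 16; Mg is in period 3, group 2; Si is in period 3, group 14; Br is in period 4, group 17; Sn is in period 5, group 14.
IE₁ increases left→right with effective nuclear charge and decreases top→bottom as the valence shell moves farther out.
Here both period and group differ, so the two effects have to be weighed against each other.
Mg > Sn: the two effects oppose for this pair; the down-group effect wins (738 vs 709 kJ/mol).
Si > Mg: Si lies to the right of Mg in period 3, so the across-period effect alone puts Si higher.
Br > Si: period and group pull opposite ways; the across-period shift dominates (1140 vs 786 kJ/mol).
O > Br: the two effects oppose for this pair; the down-group effect wins (1314 vs 1140 kJ/mol).
N > O: this pair runs against the simple trend — see the exception note.
Note the exception: N has a higher first ionization energy than O, contrary to the simple trend — pairing an electron in O's 2p⁴ costs repulsion energy, so O ionizes more easily than half-filled N (2p³).
Tabulated first ionization energy (kJ/mol): N 1402, O 1314, Mg 738, Si 786, Br 1140, Sn 709.
So from highest to lowest: N > O > Br > Si > Mg > Sn.

N > O > Br > Si > Mg > Sn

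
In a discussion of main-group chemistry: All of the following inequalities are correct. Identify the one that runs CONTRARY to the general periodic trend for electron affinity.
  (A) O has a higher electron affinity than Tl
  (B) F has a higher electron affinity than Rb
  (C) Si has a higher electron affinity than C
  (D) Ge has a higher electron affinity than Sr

The general trend: electron affinity increases across a period and decreases down a group.
(A) O (period 2, group 16) vs Tl (period 6, group 13): the stated order agrees with the simple trend.
(B) F (period 2, group 17) vs Rb (period 5, group 1): the stated order agrees with the simple trend.
(C) Si (period 3, group 14) vs C (period 2, group 14): the stated order contradicts the simple trend.
(D) Ge (period 4, group 14) vs Sr (period 5, group 2): the stated order agrees with the simple trend.
The exception is (C): Si's larger, more diffuse 3p orbitals accept an added electron slightly more readily than C's compact 2p.

(C)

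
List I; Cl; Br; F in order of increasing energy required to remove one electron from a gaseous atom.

I < Br < Cl < F

F is in period 2, group 17; Cl is in period 3, group 17; Br is in period 4, group 17; I is in period 5, group 17.
Across a period the outer electron is held more tightly (higher IE₁); down a group it sits in a higher shell, more shielded, and comes off more easily.
All are in group 17, so first ionization energy increases up the group.
So from lowest to highest: I < Br < Cl < F.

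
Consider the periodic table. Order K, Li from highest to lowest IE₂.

Consider each +1 ion: K⁺ is the bare [Ar] core; Li⁺ is the bare [He] core.
All of these are removing an electron from a noble-gas core or deeper; the smaller core (lower principal quantum number) is held far more tightly, and within a period the higher nuclear charge binds the same core more tightly.
Tabulated IE_2 (kJ/mol): K 3052, Li 7298.
Putting it together, IE_2: K < Li.

Li > K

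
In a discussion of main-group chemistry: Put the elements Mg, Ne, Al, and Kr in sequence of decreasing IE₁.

Ne > Kr > Mg > Al

Ne is in period 2, group 18; Mg is in period 3, group 2; Al is in period 3, group 13; Kr is in period 4, group 18.
First ionization energy rises across a period (greater Z_eff holds electrons more tightly) and falls down a group (valence electrons are farther from the nucleus).
These span different periods and groups, so the two trends combine.
Mg > Al: this pair runs against the simple trend — see the exception note.
Kr > Mg: the two effects oppose for this pair; the across-period effect wins (1351 vs 738 kJ/mol).
Ne > Kr: they share group 18; the group trend gives Ne the larger value.
Note the exception: Mg has a higher first ionization energy than Al, contrary to the simple trend — Al's single 3p electron is easier to remove than one from Mg's filled 3s².
Tabulated first ionization energy (kJ/mol): Ne 2081, Mg 738, Al 578, Kr 1351.
So from highest to lowest: Ne > Kr > Mg > Al.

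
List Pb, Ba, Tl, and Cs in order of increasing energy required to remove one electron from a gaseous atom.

Cs < Ba < Tl < Pb

Removing the outermost electron gets harder across a period and easier down a group.
All lie in period 6, so first ionization energy increases left to right.
So from lowest to highest: Cs < Ba < Tl < Pb.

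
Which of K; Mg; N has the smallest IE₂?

IE_2 is the cost of taking one more electron from the +1 cation: K⁺ is the bare [Ar] core; Mg⁺ still has 1 valence electron; N⁺ still has 4 valence electrons.
Pulling an electron out of a noble-gas core costs far more than removing a remaining valence electron, so K sits at the high end of IE_2.
Valence configurations: Mg⁺ [Ne]3s¹, N⁺ [He]2s²2p².
The numbers (kJ/mol): K 3052, Mg 1451, N 2856.
Putting it together, IE_2: Mg < N < K.

Mg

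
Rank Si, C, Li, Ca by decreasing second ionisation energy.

After 1 electron has been removed, what remains? Si⁺ still has 3 valence electrons; C⁺ still has 3 valence electrons; Li⁺ is the bare [He] core; Ca⁺ still has 1 valence electron.
Core electrons are held far more tightly than valence electrons, so Li tops the IE_2 order.
Valence configurations: Si⁺ [Ne]3s²3p¹, C⁺ [He]2s²2p¹, Ca⁺ [Ar]4s¹.
Tabulated IE_2 (kJ/mol): Si 1577, C 2353, Li 7298, Ca 1145.
So the second ionization energies run Ca < Si < C < Li.

Li, C, Si, Ca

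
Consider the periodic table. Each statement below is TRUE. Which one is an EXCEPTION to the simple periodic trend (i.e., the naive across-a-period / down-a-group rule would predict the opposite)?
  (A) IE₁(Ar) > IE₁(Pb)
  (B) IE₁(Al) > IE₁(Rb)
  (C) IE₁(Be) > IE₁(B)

(C)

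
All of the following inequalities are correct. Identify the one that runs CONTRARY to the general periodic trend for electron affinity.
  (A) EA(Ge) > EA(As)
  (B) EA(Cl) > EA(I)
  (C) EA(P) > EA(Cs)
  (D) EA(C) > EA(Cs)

(A)

The general trend: electron affinity increases across a period and decreases down a group.
(A) Ge (period 4, group 14) vs As (period 4, group 15): the stated order contradicts the simple trend.
(B) Cl (period 3, group 17) vs I (period 5, group 17): the stated order agrees with the simple trend.
(C) P (period 3, group 15) vs Cs (period 6, group 1): the stated order agrees with the simple trend.
(D) C (period 2, group 14) vs Cs (period 6, group 1): the stated order agrees with the simple trend.
The exception is (A): adding an electron to As's half-filled 4p³ is unfavourable, so Ge (4p²) has the more exothermic EA.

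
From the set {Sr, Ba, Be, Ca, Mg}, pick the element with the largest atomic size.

Across a period the added protons contract the valence shell; down a group each new principal shell makes the atom larger.
All are in group 2, so atomic radius increases down the group.
The largest atomic size among these belongs to Ba.

Ba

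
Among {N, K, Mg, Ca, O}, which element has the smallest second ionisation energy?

Consider each +1 ion: N⁺ still has 4 valence electrons; K⁺ is the bare [Ar] core; Mg⁺ still has 1 valence electron; Ca⁺ still has 1 valence electron; O⁺ still has 5 valence electrons.
Usually core removal costs more than valence removal, but here the competition is close: a tightly held n=2 valence electron can cost more to remove than an n=3 core electron, so the actual values have to decide it.
Valence configurations: N⁺ [He]2s²2p², Mg⁺ [Ne]3s¹, Ca⁺ [Ar]4s¹, O⁺ [He]2s²2p³.
Tabulated IE_2 (kJ/mol): N 2856, K 3052, Mg 1451, Ca 1145, O 3388.
So the second ionization energies run Ca < Mg < N < K < O.

Ca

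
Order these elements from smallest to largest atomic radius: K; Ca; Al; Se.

Al is in period 3, group 13; K is in period 4, group 1; Ca is in period 4, group 2; Se is in period 4, group 16.
Atomic radius shrinks across a period as nuclear charge pulls the same shell inward, and grows down a group as new shells are added.
Neither a single period nor a single group — weigh both effects.
Al > Se: the two effects oppose for this pair; the across-period effect wins (126 vs 116 pm).
Ca > Al: relative to Al, both the across-period and down-group shifts push Ca's atomic radius up.
K > Ca: K lies to the left of Ca in period 4, so the across-period effect alone puts K larger.
Tabulated atomic radius (pm): Al 126, K 196, Ca 171, Se 116.
So from smallest to largest: Se < Al < Ca < K.

Se < Al < Ca < K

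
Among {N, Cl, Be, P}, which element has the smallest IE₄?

P

Consider each +3 ion: N³⁺ still has 2 valence electrons; Cl³⁺ still has 4 valence electrons; Be³⁺ is already 1 electron into the core; P³⁺ still has 2 valence electrons.
Core electrons are held far more tightly than valence electrons, so Be tops the IE_4 order.
Valence configurations: N³⁺ [He]2s², Cl³⁺ [Ne]3s²3p², P³⁺ [Ne]3s².
The numbers (kJ/mol): N 7475, Cl 5159, Be 21007, P 4964.
Putting it together, IE_4: P < Cl < N < Be.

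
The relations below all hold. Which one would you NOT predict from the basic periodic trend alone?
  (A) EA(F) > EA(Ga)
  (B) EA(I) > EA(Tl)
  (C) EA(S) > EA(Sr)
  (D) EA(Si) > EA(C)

The general trend: electron affinity increases across a period and decreases down a group.
(A) F (period 2, group 17) vs Ga (period 4, group 13): the stated order agrees with the simple trend.
(B) I (period 5, group 17) vs Tl (period 6, group 13): the stated order agrees with the simple trend.
(C) S (period 3, group 16) vs Sr (period 5, group 2): the stated order agrees with the simple trend.
(D) Si (period 3, group 14) vs C (period 2, group 14): the stated order contradicts the simple trend.
The exception is (D): Si's larger, more diffuse 3p orbitals accept an added electron slightly more readily than C's compact 2p.

(D)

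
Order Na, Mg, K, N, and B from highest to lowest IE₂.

Na > K > N > B > Mg

The second ionization energy removes an electron from the +1 ion. For each element: Na⁺ is the bare [Ne] core; Mg⁺ still has 1 valence electron; K⁺ is the bare [Ar] core; N⁺ still has 4 valence electrons; B⁺ still has 2 valence electrons.
Breaking into a closed-shell core is much more expensive than removing a leftover valence electron — K and Na have the largest IE_2 here.
Valence configurations: Mg⁺ [Ne]3s¹, N⁺ [He]2s²2p², B⁺ [He]2s².
The numbers (kJ/mol): Na 4562, Mg 1451, K 3052, N 2856, B 2427.
Putting it together, IE_2: Mg < B < N < K < Na.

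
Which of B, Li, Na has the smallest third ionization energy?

B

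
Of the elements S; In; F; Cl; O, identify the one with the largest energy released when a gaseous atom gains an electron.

Cl

O is in period 2, group 16; F is in period 2, group 17; S is in period 3, group 16; Cl is in period 3, group 17; In is in period 5, group 13.
Adding an electron releases more energy for atoms nearer the top right (short of the noble gases).
These span different periods and groups, so the two trends combine.
O > In: relative to In, both the across-period and down-group shifts push O's electron affinity up.
S > O: this pair runs against the simple trend — see the exception note.
F > S: relative to S, both the across-period and down-group shifts push F's electron affinity up.
Cl > F: this pair runs against the simple trend — see the exception note.
Note the exception: S has a higher electron affinity than O, contrary to the simple trend — the compact 2p subshell of O repels the added electron more than S's larger 3p does.
Note the exception: Cl has a higher electron affinity than F, contrary to the simple trend — F's small 2p subshell makes the incoming electron feel strong e⁻–e⁻ repulsion, so Cl actually releases more energy on gaining an electron.
Approximate values (kJ/mol): O 141, F 328, S 200, Cl 349, In 29.
The largest energy released when a gaseous atom gains an electron among these belongs to Cl.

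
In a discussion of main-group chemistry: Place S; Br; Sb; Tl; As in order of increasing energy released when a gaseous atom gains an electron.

Tl < As < Sb < S < Br

S is in period 3, group 16; As is in period 4, group 15; Br is in period 4, group 17; Sb is in period 5, group 15; Tl is in period 6, group 13.
Atoms with high Z_eff and room in the valence shell (especially the halogens) have the most exothermic electron affinities.
These span different periods and groups, so the two trends combine.
As > Tl: relative to Tl, both the across-period and down-group shifts push As's electron affinity up.
Sb > As: this pair runs against the simple trend — see the exception note.
S > Sb: both effects reinforce here, so S is clearly the higher of the two.
Br > S: period and group pull opposite ways; the across-period shift dominates (325 vs 200 kJ/mol).
Note the exception: Sb has a higher electron affinity than As, contrary to the simple trend — both are half-filled np³, but the pairing/repulsion penalty for the added electron shrinks as the p orbitals become larger and more diffuse down the group, and for Sb that outweighs the weaker nuclear attraction.
For reference (kJ/mol): S 200, As 78, Br 325, Sb 103, Tl 19.
So from lowest to highest: Tl < As < Sb < S < Br.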